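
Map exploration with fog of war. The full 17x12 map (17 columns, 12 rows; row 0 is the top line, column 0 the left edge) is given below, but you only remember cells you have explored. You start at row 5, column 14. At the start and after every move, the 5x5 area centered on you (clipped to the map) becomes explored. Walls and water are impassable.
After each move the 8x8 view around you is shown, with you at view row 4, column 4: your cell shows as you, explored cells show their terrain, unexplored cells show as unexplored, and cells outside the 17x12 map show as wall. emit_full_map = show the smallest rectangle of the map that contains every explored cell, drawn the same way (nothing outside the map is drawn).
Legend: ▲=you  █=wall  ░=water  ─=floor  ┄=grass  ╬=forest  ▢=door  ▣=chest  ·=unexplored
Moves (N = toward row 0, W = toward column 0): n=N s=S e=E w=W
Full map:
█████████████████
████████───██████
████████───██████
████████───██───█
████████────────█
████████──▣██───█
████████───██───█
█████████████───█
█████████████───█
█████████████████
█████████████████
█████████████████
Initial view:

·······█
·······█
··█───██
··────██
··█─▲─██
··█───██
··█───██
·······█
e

······██
······██
·█───███
·────███
·█──▲███
·█───███
·█───███
······██

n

······██
······██
··██████
·█───███
·───▲███
·█───███
·█───███
·█───███

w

·······█
·······█
··██████
··█───██
··──▲─██
··█───██
··█───██
··█───██

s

·······█
··██████
··█───██
··────██
··█─▲─██
··█───██
··█───██
·······█

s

··██████
··█───██
··────██
··█───██
··█─▲─██
··█───██
··█───██
·······█

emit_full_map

█████
█───█
────█
█───█
█─▲─█
█───█
█───█

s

··█───██
··────██
··█───██
··█───██
··█─▲─██
··█───██
··██████
·······█

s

··────██
··█───██
··█───██
··█───██
··█─▲─██
··██████
··██████
·······█

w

···────█
···█───█
··██───█
··██───█
··██▲──█
··██████
··██████
········

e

··────██
··█───██
·██───██
·██───██
·██─▲─██
·███████
·███████
·······█

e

·────███
·█───███
██───███
██───███
██──▲███
████████
████████
······██

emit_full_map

·█████
·█───█
·────█
·█───█
██───█
██───█
██──▲█
██████
██████

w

··────██
··█───██
·██───██
·██───██
·██─▲─██
·███████
·███████
·······█

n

··█───██
··────██
··█───██
·██───██
·██─▲─██
·██───██
·███████
·███████

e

·█───███
·────███
·█───███
██───███
██──▲███
██───███
████████
████████

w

··█───██
··────██
··█───██
·██───██
·██─▲─██
·██───██
·███████
·███████


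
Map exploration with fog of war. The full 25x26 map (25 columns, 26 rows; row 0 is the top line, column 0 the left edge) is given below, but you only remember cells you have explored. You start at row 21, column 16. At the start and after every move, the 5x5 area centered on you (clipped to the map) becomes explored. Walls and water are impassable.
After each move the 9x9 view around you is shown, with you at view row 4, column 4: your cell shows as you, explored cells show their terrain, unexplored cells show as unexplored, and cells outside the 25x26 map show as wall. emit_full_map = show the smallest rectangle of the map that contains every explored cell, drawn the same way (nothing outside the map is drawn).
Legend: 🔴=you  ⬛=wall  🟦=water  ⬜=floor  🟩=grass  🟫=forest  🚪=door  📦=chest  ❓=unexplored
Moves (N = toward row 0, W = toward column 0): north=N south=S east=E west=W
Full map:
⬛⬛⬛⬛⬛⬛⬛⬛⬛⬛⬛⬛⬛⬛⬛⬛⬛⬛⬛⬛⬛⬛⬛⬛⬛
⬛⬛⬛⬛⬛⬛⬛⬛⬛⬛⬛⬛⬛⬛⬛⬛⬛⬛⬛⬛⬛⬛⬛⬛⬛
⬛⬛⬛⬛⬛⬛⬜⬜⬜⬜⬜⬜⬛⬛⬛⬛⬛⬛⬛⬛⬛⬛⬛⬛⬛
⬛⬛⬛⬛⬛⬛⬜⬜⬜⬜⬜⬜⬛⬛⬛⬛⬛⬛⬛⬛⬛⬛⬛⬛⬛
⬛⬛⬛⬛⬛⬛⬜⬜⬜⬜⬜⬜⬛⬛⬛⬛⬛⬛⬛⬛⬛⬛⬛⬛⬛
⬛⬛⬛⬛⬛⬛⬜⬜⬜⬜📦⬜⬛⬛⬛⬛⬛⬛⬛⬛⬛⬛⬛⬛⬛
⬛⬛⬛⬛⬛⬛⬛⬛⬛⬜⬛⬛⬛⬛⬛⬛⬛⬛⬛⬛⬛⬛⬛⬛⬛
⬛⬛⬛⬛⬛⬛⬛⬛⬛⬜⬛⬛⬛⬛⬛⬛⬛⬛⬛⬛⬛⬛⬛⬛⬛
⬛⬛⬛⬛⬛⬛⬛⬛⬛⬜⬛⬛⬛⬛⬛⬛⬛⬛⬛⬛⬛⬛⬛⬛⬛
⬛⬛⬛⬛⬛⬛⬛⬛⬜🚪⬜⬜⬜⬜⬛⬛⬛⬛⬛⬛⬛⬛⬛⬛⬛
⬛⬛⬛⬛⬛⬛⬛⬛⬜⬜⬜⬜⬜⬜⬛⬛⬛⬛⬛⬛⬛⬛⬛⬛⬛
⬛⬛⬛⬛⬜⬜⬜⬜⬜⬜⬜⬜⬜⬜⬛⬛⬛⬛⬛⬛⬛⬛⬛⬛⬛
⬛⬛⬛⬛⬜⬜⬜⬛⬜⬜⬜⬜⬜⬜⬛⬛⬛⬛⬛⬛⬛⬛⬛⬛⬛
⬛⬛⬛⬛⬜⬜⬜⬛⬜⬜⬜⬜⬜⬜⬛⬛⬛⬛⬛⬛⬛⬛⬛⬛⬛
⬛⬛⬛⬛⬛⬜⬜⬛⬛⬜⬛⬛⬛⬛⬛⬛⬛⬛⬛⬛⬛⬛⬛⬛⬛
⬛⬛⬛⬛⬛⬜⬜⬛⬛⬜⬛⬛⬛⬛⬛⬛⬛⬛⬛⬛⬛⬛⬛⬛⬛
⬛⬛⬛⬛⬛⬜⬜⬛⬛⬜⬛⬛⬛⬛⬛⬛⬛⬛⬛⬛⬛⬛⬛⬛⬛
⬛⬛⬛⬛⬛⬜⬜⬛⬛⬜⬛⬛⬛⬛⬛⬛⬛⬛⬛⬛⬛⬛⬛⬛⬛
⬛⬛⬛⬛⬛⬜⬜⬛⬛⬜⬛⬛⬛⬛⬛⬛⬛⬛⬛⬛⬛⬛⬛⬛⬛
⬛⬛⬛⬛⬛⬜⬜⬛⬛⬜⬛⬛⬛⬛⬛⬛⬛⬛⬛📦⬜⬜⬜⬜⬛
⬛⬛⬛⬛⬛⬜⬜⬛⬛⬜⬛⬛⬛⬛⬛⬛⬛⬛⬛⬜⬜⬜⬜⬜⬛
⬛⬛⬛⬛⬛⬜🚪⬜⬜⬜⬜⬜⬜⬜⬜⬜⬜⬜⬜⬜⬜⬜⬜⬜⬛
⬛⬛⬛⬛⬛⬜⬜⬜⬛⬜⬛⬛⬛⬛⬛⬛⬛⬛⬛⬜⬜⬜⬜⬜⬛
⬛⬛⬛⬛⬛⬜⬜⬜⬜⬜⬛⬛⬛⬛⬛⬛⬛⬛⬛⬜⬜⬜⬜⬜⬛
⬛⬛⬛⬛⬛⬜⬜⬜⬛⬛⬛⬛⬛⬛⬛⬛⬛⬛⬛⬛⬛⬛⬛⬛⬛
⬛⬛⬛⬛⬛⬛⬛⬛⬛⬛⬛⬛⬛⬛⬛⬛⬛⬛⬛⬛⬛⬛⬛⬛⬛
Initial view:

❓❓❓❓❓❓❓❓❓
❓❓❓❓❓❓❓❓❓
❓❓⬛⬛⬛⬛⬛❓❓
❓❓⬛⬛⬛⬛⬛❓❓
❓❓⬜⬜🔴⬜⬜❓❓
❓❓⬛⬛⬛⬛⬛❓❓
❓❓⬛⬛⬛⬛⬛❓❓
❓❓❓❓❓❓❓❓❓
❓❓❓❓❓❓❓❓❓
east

❓❓❓❓❓❓❓❓❓
❓❓❓❓❓❓❓❓❓
❓⬛⬛⬛⬛⬛📦❓❓
❓⬛⬛⬛⬛⬛⬜❓❓
❓⬜⬜⬜🔴⬜⬜❓❓
❓⬛⬛⬛⬛⬛⬜❓❓
❓⬛⬛⬛⬛⬛⬜❓❓
❓❓❓❓❓❓❓❓❓
❓❓❓❓❓❓❓❓❓

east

❓❓❓❓❓❓❓❓❓
❓❓❓❓❓❓❓❓❓
⬛⬛⬛⬛⬛📦⬜❓❓
⬛⬛⬛⬛⬛⬜⬜❓❓
⬜⬜⬜⬜🔴⬜⬜❓❓
⬛⬛⬛⬛⬛⬜⬜❓❓
⬛⬛⬛⬛⬛⬜⬜❓❓
❓❓❓❓❓❓❓❓❓
❓❓❓❓❓❓❓❓❓

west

❓❓❓❓❓❓❓❓❓
❓❓❓❓❓❓❓❓❓
❓⬛⬛⬛⬛⬛📦⬜❓
❓⬛⬛⬛⬛⬛⬜⬜❓
❓⬜⬜⬜🔴⬜⬜⬜❓
❓⬛⬛⬛⬛⬛⬜⬜❓
❓⬛⬛⬛⬛⬛⬜⬜❓
❓❓❓❓❓❓❓❓❓
❓❓❓❓❓❓❓❓❓

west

❓❓❓❓❓❓❓❓❓
❓❓❓❓❓❓❓❓❓
❓❓⬛⬛⬛⬛⬛📦⬜
❓❓⬛⬛⬛⬛⬛⬜⬜
❓❓⬜⬜🔴⬜⬜⬜⬜
❓❓⬛⬛⬛⬛⬛⬜⬜
❓❓⬛⬛⬛⬛⬛⬜⬜
❓❓❓❓❓❓❓❓❓
❓❓❓❓❓❓❓❓❓

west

❓❓❓❓❓❓❓❓❓
❓❓❓❓❓❓❓❓❓
❓❓⬛⬛⬛⬛⬛⬛📦
❓❓⬛⬛⬛⬛⬛⬛⬜
❓❓⬜⬜🔴⬜⬜⬜⬜
❓❓⬛⬛⬛⬛⬛⬛⬜
❓❓⬛⬛⬛⬛⬛⬛⬜
❓❓❓❓❓❓❓❓❓
❓❓❓❓❓❓❓❓❓

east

❓❓❓❓❓❓❓❓❓
❓❓❓❓❓❓❓❓❓
❓⬛⬛⬛⬛⬛⬛📦⬜
❓⬛⬛⬛⬛⬛⬛⬜⬜
❓⬜⬜⬜🔴⬜⬜⬜⬜
❓⬛⬛⬛⬛⬛⬛⬜⬜
❓⬛⬛⬛⬛⬛⬛⬜⬜
❓❓❓❓❓❓❓❓❓
❓❓❓❓❓❓❓❓❓

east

❓❓❓❓❓❓❓❓❓
❓❓❓❓❓❓❓❓❓
⬛⬛⬛⬛⬛⬛📦⬜❓
⬛⬛⬛⬛⬛⬛⬜⬜❓
⬜⬜⬜⬜🔴⬜⬜⬜❓
⬛⬛⬛⬛⬛⬛⬜⬜❓
⬛⬛⬛⬛⬛⬛⬜⬜❓
❓❓❓❓❓❓❓❓❓
❓❓❓❓❓❓❓❓❓

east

❓❓❓❓❓❓❓❓❓
❓❓❓❓❓❓❓❓❓
⬛⬛⬛⬛⬛📦⬜❓❓
⬛⬛⬛⬛⬛⬜⬜❓❓
⬜⬜⬜⬜🔴⬜⬜❓❓
⬛⬛⬛⬛⬛⬜⬜❓❓
⬛⬛⬛⬛⬛⬜⬜❓❓
❓❓❓❓❓❓❓❓❓
❓❓❓❓❓❓❓❓❓

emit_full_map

⬛⬛⬛⬛⬛⬛📦⬜
⬛⬛⬛⬛⬛⬛⬜⬜
⬜⬜⬜⬜⬜🔴⬜⬜
⬛⬛⬛⬛⬛⬛⬜⬜
⬛⬛⬛⬛⬛⬛⬜⬜

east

❓❓❓❓❓❓❓❓❓
❓❓❓❓❓❓❓❓❓
⬛⬛⬛⬛📦⬜⬜❓❓
⬛⬛⬛⬛⬜⬜⬜❓❓
⬜⬜⬜⬜🔴⬜⬜❓❓
⬛⬛⬛⬛⬜⬜⬜❓❓
⬛⬛⬛⬛⬜⬜⬜❓❓
❓❓❓❓❓❓❓❓❓
❓❓❓❓❓❓❓❓❓

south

❓❓❓❓❓❓❓❓❓
⬛⬛⬛⬛📦⬜⬜❓❓
⬛⬛⬛⬛⬜⬜⬜❓❓
⬜⬜⬜⬜⬜⬜⬜❓❓
⬛⬛⬛⬛🔴⬜⬜❓❓
⬛⬛⬛⬛⬜⬜⬜❓❓
❓❓⬛⬛⬛⬛⬛❓❓
❓❓❓❓❓❓❓❓❓
⬛⬛⬛⬛⬛⬛⬛⬛⬛

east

❓❓❓❓❓❓❓❓❓
⬛⬛⬛📦⬜⬜❓❓❓
⬛⬛⬛⬜⬜⬜⬜❓❓
⬜⬜⬜⬜⬜⬜⬜❓❓
⬛⬛⬛⬜🔴⬜⬜❓❓
⬛⬛⬛⬜⬜⬜⬜❓❓
❓⬛⬛⬛⬛⬛⬛❓❓
❓❓❓❓❓❓❓❓❓
⬛⬛⬛⬛⬛⬛⬛⬛⬛

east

❓❓❓❓❓❓❓❓⬛
⬛⬛📦⬜⬜❓❓❓⬛
⬛⬛⬜⬜⬜⬜⬜❓⬛
⬜⬜⬜⬜⬜⬜⬜❓⬛
⬛⬛⬜⬜🔴⬜⬜❓⬛
⬛⬛⬜⬜⬜⬜⬜❓⬛
⬛⬛⬛⬛⬛⬛⬛❓⬛
❓❓❓❓❓❓❓❓⬛
⬛⬛⬛⬛⬛⬛⬛⬛⬛

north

❓❓❓❓❓❓❓❓⬛
❓❓❓❓❓❓❓❓⬛
⬛⬛📦⬜⬜⬜⬜❓⬛
⬛⬛⬜⬜⬜⬜⬜❓⬛
⬜⬜⬜⬜🔴⬜⬜❓⬛
⬛⬛⬜⬜⬜⬜⬜❓⬛
⬛⬛⬜⬜⬜⬜⬜❓⬛
⬛⬛⬛⬛⬛⬛⬛❓⬛
❓❓❓❓❓❓❓❓⬛

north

❓❓❓❓❓❓❓❓⬛
❓❓❓❓❓❓❓❓⬛
❓❓⬛⬛⬛⬛⬛❓⬛
⬛⬛📦⬜⬜⬜⬜❓⬛
⬛⬛⬜⬜🔴⬜⬜❓⬛
⬜⬜⬜⬜⬜⬜⬜❓⬛
⬛⬛⬜⬜⬜⬜⬜❓⬛
⬛⬛⬜⬜⬜⬜⬜❓⬛
⬛⬛⬛⬛⬛⬛⬛❓⬛

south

❓❓❓❓❓❓❓❓⬛
❓❓⬛⬛⬛⬛⬛❓⬛
⬛⬛📦⬜⬜⬜⬜❓⬛
⬛⬛⬜⬜⬜⬜⬜❓⬛
⬜⬜⬜⬜🔴⬜⬜❓⬛
⬛⬛⬜⬜⬜⬜⬜❓⬛
⬛⬛⬜⬜⬜⬜⬜❓⬛
⬛⬛⬛⬛⬛⬛⬛❓⬛
❓❓❓❓❓❓❓❓⬛

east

❓❓❓❓❓❓❓⬛⬛
❓⬛⬛⬛⬛⬛❓⬛⬛
⬛📦⬜⬜⬜⬜⬛⬛⬛
⬛⬜⬜⬜⬜⬜⬛⬛⬛
⬜⬜⬜⬜🔴⬜⬛⬛⬛
⬛⬜⬜⬜⬜⬜⬛⬛⬛
⬛⬜⬜⬜⬜⬜⬛⬛⬛
⬛⬛⬛⬛⬛⬛❓⬛⬛
❓❓❓❓❓❓❓⬛⬛

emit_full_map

❓❓❓❓❓❓⬛⬛⬛⬛⬛❓
⬛⬛⬛⬛⬛⬛📦⬜⬜⬜⬜⬛
⬛⬛⬛⬛⬛⬛⬜⬜⬜⬜⬜⬛
⬜⬜⬜⬜⬜⬜⬜⬜⬜🔴⬜⬛
⬛⬛⬛⬛⬛⬛⬜⬜⬜⬜⬜⬛
⬛⬛⬛⬛⬛⬛⬜⬜⬜⬜⬜⬛
❓❓❓❓⬛⬛⬛⬛⬛⬛⬛❓

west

❓❓❓❓❓❓❓❓⬛
❓❓⬛⬛⬛⬛⬛❓⬛
⬛⬛📦⬜⬜⬜⬜⬛⬛
⬛⬛⬜⬜⬜⬜⬜⬛⬛
⬜⬜⬜⬜🔴⬜⬜⬛⬛
⬛⬛⬜⬜⬜⬜⬜⬛⬛
⬛⬛⬜⬜⬜⬜⬜⬛⬛
⬛⬛⬛⬛⬛⬛⬛❓⬛
❓❓❓❓❓❓❓❓⬛

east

❓❓❓❓❓❓❓⬛⬛
❓⬛⬛⬛⬛⬛❓⬛⬛
⬛📦⬜⬜⬜⬜⬛⬛⬛
⬛⬜⬜⬜⬜⬜⬛⬛⬛
⬜⬜⬜⬜🔴⬜⬛⬛⬛
⬛⬜⬜⬜⬜⬜⬛⬛⬛
⬛⬜⬜⬜⬜⬜⬛⬛⬛
⬛⬛⬛⬛⬛⬛❓⬛⬛
❓❓❓❓❓❓❓⬛⬛

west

❓❓❓❓❓❓❓❓⬛
❓❓⬛⬛⬛⬛⬛❓⬛
⬛⬛📦⬜⬜⬜⬜⬛⬛
⬛⬛⬜⬜⬜⬜⬜⬛⬛
⬜⬜⬜⬜🔴⬜⬜⬛⬛
⬛⬛⬜⬜⬜⬜⬜⬛⬛
⬛⬛⬜⬜⬜⬜⬜⬛⬛
⬛⬛⬛⬛⬛⬛⬛❓⬛
❓❓❓❓❓❓❓❓⬛

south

❓❓⬛⬛⬛⬛⬛❓⬛
⬛⬛📦⬜⬜⬜⬜⬛⬛
⬛⬛⬜⬜⬜⬜⬜⬛⬛
⬜⬜⬜⬜⬜⬜⬜⬛⬛
⬛⬛⬜⬜🔴⬜⬜⬛⬛
⬛⬛⬜⬜⬜⬜⬜⬛⬛
⬛⬛⬛⬛⬛⬛⬛❓⬛
❓❓❓❓❓❓❓❓⬛
⬛⬛⬛⬛⬛⬛⬛⬛⬛

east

❓⬛⬛⬛⬛⬛❓⬛⬛
⬛📦⬜⬜⬜⬜⬛⬛⬛
⬛⬜⬜⬜⬜⬜⬛⬛⬛
⬜⬜⬜⬜⬜⬜⬛⬛⬛
⬛⬜⬜⬜🔴⬜⬛⬛⬛
⬛⬜⬜⬜⬜⬜⬛⬛⬛
⬛⬛⬛⬛⬛⬛⬛⬛⬛
❓❓❓❓❓❓❓⬛⬛
⬛⬛⬛⬛⬛⬛⬛⬛⬛

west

❓❓⬛⬛⬛⬛⬛❓⬛
⬛⬛📦⬜⬜⬜⬜⬛⬛
⬛⬛⬜⬜⬜⬜⬜⬛⬛
⬜⬜⬜⬜⬜⬜⬜⬛⬛
⬛⬛⬜⬜🔴⬜⬜⬛⬛
⬛⬛⬜⬜⬜⬜⬜⬛⬛
⬛⬛⬛⬛⬛⬛⬛⬛⬛
❓❓❓❓❓❓❓❓⬛
⬛⬛⬛⬛⬛⬛⬛⬛⬛

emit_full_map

❓❓❓❓❓❓⬛⬛⬛⬛⬛❓
⬛⬛⬛⬛⬛⬛📦⬜⬜⬜⬜⬛
⬛⬛⬛⬛⬛⬛⬜⬜⬜⬜⬜⬛
⬜⬜⬜⬜⬜⬜⬜⬜⬜⬜⬜⬛
⬛⬛⬛⬛⬛⬛⬜⬜🔴⬜⬜⬛
⬛⬛⬛⬛⬛⬛⬜⬜⬜⬜⬜⬛
❓❓❓❓⬛⬛⬛⬛⬛⬛⬛⬛


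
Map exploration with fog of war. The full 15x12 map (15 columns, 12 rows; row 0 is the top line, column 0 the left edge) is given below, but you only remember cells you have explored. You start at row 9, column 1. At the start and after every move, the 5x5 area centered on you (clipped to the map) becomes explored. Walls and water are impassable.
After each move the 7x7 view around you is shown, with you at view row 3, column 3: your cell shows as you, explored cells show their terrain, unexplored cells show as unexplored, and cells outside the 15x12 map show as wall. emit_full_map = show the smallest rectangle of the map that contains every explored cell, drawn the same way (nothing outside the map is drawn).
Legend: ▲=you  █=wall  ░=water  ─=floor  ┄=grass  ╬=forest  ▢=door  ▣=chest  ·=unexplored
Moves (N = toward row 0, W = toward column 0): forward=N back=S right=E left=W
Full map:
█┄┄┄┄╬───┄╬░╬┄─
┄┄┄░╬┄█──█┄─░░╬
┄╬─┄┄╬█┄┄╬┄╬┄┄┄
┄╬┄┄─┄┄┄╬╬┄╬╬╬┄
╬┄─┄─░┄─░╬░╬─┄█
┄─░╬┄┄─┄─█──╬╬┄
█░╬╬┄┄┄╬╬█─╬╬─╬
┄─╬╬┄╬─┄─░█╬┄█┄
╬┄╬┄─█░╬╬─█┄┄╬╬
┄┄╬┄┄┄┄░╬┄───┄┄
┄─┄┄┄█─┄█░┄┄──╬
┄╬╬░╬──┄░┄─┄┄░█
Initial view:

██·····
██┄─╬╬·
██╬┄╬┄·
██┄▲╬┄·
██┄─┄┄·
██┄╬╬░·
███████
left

███····
███┄─╬╬
███╬┄╬┄
███▲┄╬┄
███┄─┄┄
███┄╬╬░
███████

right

██·····
██┄─╬╬·
██╬┄╬┄·
██┄▲╬┄·
██┄─┄┄·
██┄╬╬░·
███████

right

█······
█┄─╬╬┄·
█╬┄╬┄─·
█┄┄▲┄┄·
█┄─┄┄┄·
█┄╬╬░╬·
███████

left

██·····
██┄─╬╬┄
██╬┄╬┄─
██┄▲╬┄┄
██┄─┄┄┄
██┄╬╬░╬
███████

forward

██·····
███░╬╬·
██┄─╬╬┄
██╬▲╬┄─
██┄┄╬┄┄
██┄─┄┄┄
██┄╬╬░╬

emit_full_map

█░╬╬·
┄─╬╬┄
╬▲╬┄─
┄┄╬┄┄
┄─┄┄┄
┄╬╬░╬

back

███░╬╬·
██┄─╬╬┄
██╬┄╬┄─
██┄▲╬┄┄
██┄─┄┄┄
██┄╬╬░╬
███████

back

██┄─╬╬┄
██╬┄╬┄─
██┄┄╬┄┄
██┄▲┄┄┄
██┄╬╬░╬
███████
███████

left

███┄─╬╬
███╬┄╬┄
███┄┄╬┄
███▲─┄┄
███┄╬╬░
███████
███████

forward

████░╬╬
███┄─╬╬
███╬┄╬┄
███▲┄╬┄
███┄─┄┄
███┄╬╬░
███████

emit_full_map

█░╬╬·
┄─╬╬┄
╬┄╬┄─
▲┄╬┄┄
┄─┄┄┄
┄╬╬░╬


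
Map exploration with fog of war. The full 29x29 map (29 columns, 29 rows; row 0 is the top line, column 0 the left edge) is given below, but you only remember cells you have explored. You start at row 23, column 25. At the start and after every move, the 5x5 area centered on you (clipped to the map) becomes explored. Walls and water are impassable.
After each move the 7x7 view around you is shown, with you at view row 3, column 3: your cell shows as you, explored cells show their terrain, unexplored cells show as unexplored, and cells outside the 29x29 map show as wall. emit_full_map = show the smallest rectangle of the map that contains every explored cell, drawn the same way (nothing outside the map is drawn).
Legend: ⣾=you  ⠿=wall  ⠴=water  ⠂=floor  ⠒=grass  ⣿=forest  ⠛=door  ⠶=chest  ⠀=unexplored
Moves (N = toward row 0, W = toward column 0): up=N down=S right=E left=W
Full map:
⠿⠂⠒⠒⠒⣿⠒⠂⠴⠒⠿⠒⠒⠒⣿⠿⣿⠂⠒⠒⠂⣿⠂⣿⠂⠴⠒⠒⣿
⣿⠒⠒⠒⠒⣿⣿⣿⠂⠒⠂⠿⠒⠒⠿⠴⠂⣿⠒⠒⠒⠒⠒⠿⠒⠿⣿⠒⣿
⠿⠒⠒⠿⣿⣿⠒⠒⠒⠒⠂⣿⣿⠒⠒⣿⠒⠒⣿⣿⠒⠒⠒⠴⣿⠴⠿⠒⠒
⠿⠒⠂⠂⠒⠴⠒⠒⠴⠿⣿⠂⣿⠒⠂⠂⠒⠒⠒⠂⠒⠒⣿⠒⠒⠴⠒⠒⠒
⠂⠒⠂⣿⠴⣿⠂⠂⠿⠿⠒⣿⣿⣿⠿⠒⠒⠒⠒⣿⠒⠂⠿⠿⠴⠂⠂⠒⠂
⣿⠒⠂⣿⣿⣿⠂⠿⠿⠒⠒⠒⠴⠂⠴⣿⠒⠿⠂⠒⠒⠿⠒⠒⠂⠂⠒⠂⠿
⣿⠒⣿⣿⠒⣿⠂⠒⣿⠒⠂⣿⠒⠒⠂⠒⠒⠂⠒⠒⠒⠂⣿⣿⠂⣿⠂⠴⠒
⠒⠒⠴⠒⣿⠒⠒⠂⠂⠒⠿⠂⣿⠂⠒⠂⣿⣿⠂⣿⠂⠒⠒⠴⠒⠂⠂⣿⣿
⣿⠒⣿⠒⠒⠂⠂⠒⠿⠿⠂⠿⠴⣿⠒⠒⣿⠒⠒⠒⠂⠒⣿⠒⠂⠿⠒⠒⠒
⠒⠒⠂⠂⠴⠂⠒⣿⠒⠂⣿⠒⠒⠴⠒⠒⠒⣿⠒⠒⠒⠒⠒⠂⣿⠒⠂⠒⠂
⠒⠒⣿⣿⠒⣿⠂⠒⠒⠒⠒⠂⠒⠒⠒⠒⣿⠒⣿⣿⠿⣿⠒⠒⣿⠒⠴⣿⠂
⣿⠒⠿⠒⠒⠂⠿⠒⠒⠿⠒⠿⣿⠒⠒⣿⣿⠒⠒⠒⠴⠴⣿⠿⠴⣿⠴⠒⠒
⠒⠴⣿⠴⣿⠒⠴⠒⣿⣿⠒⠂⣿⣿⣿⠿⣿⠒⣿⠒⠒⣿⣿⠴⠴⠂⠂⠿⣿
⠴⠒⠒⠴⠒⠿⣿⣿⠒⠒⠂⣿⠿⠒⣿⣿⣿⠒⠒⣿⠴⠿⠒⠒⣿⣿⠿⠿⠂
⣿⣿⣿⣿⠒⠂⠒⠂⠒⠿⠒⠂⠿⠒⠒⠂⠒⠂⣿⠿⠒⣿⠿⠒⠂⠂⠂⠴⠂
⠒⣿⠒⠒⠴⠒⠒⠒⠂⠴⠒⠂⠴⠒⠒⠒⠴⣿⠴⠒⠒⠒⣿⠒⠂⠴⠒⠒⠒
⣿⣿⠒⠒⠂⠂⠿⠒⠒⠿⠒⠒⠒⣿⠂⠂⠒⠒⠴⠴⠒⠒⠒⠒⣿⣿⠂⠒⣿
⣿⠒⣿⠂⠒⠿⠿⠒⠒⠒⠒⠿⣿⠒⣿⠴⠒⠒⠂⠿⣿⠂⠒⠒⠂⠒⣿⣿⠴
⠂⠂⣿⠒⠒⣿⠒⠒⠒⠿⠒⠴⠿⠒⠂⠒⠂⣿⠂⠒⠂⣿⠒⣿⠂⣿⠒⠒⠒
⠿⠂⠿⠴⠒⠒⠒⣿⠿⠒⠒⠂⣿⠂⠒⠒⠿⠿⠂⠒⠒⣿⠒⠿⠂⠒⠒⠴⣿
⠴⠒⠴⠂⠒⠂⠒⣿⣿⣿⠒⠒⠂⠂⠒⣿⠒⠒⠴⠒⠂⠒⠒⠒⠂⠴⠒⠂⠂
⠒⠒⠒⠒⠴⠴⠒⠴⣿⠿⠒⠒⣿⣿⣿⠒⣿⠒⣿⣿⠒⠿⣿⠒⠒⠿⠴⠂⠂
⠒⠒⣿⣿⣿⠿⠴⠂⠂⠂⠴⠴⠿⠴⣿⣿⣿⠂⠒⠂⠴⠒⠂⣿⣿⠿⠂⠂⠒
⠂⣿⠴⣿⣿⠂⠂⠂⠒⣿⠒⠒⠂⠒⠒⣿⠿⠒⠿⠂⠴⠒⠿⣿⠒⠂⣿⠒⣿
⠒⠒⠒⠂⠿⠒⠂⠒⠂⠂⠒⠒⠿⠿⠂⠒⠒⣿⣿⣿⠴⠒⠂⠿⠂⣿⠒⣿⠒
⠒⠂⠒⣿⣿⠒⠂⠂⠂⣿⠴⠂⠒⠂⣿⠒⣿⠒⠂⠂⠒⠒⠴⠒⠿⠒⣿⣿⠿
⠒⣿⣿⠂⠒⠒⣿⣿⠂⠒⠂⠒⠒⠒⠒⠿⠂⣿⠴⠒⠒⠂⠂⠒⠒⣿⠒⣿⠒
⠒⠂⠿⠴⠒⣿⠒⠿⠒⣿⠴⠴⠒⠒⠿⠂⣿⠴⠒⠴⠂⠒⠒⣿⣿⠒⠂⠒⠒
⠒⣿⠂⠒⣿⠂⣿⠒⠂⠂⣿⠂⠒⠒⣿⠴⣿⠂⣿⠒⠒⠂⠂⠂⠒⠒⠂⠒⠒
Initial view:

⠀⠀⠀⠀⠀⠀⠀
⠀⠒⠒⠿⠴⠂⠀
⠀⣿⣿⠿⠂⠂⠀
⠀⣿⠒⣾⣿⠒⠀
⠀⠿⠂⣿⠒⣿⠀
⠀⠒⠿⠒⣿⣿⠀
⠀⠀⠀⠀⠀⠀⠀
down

⠀⠒⠒⠿⠴⠂⠀
⠀⣿⣿⠿⠂⠂⠀
⠀⣿⠒⠂⣿⠒⠀
⠀⠿⠂⣾⠒⣿⠀
⠀⠒⠿⠒⣿⣿⠀
⠀⠒⠒⣿⠒⣿⠀
⠀⠀⠀⠀⠀⠀⠀

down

⠀⣿⣿⠿⠂⠂⠀
⠀⣿⠒⠂⣿⠒⠀
⠀⠿⠂⣿⠒⣿⠀
⠀⠒⠿⣾⣿⣿⠀
⠀⠒⠒⣿⠒⣿⠀
⠀⣿⣿⠒⠂⠒⠀
⠀⠀⠀⠀⠀⠀⠀

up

⠀⠒⠒⠿⠴⠂⠀
⠀⣿⣿⠿⠂⠂⠀
⠀⣿⠒⠂⣿⠒⠀
⠀⠿⠂⣾⠒⣿⠀
⠀⠒⠿⠒⣿⣿⠀
⠀⠒⠒⣿⠒⣿⠀
⠀⣿⣿⠒⠂⠒⠀

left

⠀⠀⠒⠒⠿⠴⠂
⠀⠂⣿⣿⠿⠂⠂
⠀⠿⣿⠒⠂⣿⠒
⠀⠂⠿⣾⣿⠒⣿
⠀⠴⠒⠿⠒⣿⣿
⠀⠂⠒⠒⣿⠒⣿
⠀⠀⣿⣿⠒⠂⠒

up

⠀⠀⠀⠀⠀⠀⠀
⠀⣿⠒⠒⠿⠴⠂
⠀⠂⣿⣿⠿⠂⠂
⠀⠿⣿⣾⠂⣿⠒
⠀⠂⠿⠂⣿⠒⣿
⠀⠴⠒⠿⠒⣿⣿
⠀⠂⠒⠒⣿⠒⣿

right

⠀⠀⠀⠀⠀⠀⠀
⣿⠒⠒⠿⠴⠂⠀
⠂⣿⣿⠿⠂⠂⠀
⠿⣿⠒⣾⣿⠒⠀
⠂⠿⠂⣿⠒⣿⠀
⠴⠒⠿⠒⣿⣿⠀
⠂⠒⠒⣿⠒⣿⠀

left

⠀⠀⠀⠀⠀⠀⠀
⠀⣿⠒⠒⠿⠴⠂
⠀⠂⣿⣿⠿⠂⠂
⠀⠿⣿⣾⠂⣿⠒
⠀⠂⠿⠂⣿⠒⣿
⠀⠴⠒⠿⠒⣿⣿
⠀⠂⠒⠒⣿⠒⣿

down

⠀⣿⠒⠒⠿⠴⠂
⠀⠂⣿⣿⠿⠂⠂
⠀⠿⣿⠒⠂⣿⠒
⠀⠂⠿⣾⣿⠒⣿
⠀⠴⠒⠿⠒⣿⣿
⠀⠂⠒⠒⣿⠒⣿
⠀⠀⣿⣿⠒⠂⠒

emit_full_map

⣿⠒⠒⠿⠴⠂
⠂⣿⣿⠿⠂⠂
⠿⣿⠒⠂⣿⠒
⠂⠿⣾⣿⠒⣿
⠴⠒⠿⠒⣿⣿
⠂⠒⠒⣿⠒⣿
⠀⣿⣿⠒⠂⠒


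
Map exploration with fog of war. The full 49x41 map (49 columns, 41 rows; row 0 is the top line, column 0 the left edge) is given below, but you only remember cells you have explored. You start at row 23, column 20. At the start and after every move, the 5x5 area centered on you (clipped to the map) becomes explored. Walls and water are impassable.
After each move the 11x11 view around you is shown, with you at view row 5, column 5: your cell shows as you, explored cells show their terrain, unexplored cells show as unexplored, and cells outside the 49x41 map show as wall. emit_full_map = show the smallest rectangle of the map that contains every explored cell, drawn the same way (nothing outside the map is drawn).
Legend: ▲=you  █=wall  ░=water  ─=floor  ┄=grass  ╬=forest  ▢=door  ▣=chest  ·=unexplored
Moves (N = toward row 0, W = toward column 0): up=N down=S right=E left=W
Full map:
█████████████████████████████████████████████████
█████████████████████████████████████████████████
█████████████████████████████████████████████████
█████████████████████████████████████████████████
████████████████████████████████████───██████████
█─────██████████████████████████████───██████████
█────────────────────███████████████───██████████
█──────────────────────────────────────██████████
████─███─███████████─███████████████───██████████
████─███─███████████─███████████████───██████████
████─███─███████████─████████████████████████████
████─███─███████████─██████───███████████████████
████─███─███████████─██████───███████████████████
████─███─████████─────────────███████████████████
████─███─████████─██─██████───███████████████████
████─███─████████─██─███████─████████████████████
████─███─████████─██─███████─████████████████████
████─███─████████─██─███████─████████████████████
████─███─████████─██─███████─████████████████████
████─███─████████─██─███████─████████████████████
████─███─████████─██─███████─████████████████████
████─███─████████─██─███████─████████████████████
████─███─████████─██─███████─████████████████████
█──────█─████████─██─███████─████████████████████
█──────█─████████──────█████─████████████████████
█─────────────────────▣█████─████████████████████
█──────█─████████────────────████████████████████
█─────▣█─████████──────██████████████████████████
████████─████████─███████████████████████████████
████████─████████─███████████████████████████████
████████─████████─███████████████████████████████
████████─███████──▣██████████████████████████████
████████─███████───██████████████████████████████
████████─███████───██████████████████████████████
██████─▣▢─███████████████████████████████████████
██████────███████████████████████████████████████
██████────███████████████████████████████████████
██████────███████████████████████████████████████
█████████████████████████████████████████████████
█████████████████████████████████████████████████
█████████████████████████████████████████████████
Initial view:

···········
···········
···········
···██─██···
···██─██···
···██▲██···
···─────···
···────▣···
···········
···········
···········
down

···········
···········
···██─██···
···██─██···
···██─██···
···──▲──···
···────▣···
···─────···
···········
···········
···········

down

···········
···██─██···
···██─██···
···██─██···
···─────···
···──▲─▣···
···─────···
···─────···
···········
···········
···········

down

···██─██···
···██─██···
···██─██···
···─────···
···────▣···
···──▲──···
···─────···
···█████···
···········
···········
···········

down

···██─██···
···██─██···
···─────···
···────▣···
···─────···
···──▲──···
···█████···
···█████···
···········
···········
···········

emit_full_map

██─██
██─██
██─██
─────
────▣
─────
──▲──
█████
█████

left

····██─██··
····██─██··
····─────··
···─────▣··
···──────··
···──▲───··
···─█████··
···─█████··
···········
···········
···········

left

·····██─██·
·····██─██·
·····─────·
···──────▣·
···█──────·
···█─▲────·
···█─█████·
···█─█████·
···········
···········
···········

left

······██─██
······██─██
······─────
···───────▣
···██──────
···██▲─────
···██─█████
···██─█████
···········
···········
···········

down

······██─██
······─────
···───────▣
···██──────
···██──────
···██▲█████
···██─█████
···██─██···
···········
···········
···········

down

······─────
···───────▣
···██──────
···██──────
···██─█████
···██▲█████
···██─██···
···█──▣█···
···········
···········
···········

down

···───────▣
···██──────
···██──────
···██─█████
···██─█████
···██▲██···
···█──▣█···
···█───█···
···········
···········
···········

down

···██──────
···██──────
···██─█████
···██─█████
···██─██···
···█─▲▣█···
···█───█···
···█───█···
···········
···········
···········

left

····██─────
····██─────
····██─████
···███─████
···███─██··
···██▲─▣█··
···██───█··
···██───█··
···········
···········
···········

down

····██─────
····██─████
···███─████
···███─██··
···██──▣█··
···██▲──█··
···██───█··
···█████···
···········
···········
···········

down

····██─████
···███─████
···███─██··
···██──▣█··
···██───█··
···██▲──█··
···█████···
···█████···
···········
···········
···········

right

···██─█████
··███─█████
··███─██···
··██──▣█···
··██───█···
··██─▲─█···
··██████···
··██████···
···········
···········
···········

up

···██──────
···██─█████
··███─█████
··███─██···
··██──▣█···
··██─▲─█···
··██───█···
··██████···
··██████···
···········
···········

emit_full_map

····██─██
····██─██
····██─██
····─────
·───────▣
·██──────
·██──────
·██─█████
███─█████
███─██···
██──▣█···
██─▲─█···
██───█···
██████···
██████···

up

···██──────
···██──────
···██─█████
··███─█████
··███─██···
··██─▲▣█···
··██───█···
··██───█···
··██████···
··██████···
···········

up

···───────▣
···██──────
···██──────
···██─█████
··███─█████
··███▲██···
··██──▣█···
··██───█···
··██───█···
··██████···
··██████···

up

······─────
···───────▣
···██──────
···██──────
···██─█████
··███▲█████
··███─██···
··██──▣█···
··██───█···
··██───█···
··██████···

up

······██─██
······─────
···───────▣
···██──────
···██──────
···██▲█████
··███─█████
··███─██···
··██──▣█···
··██───█···
··██───█···

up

······██─██
······██─██
······─────
···───────▣
···██──────
···██▲─────
···██─█████
··███─█████
··███─██···
··██──▣█···
··██───█···

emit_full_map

····██─██
····██─██
····██─██
····─────
·───────▣
·██──────
·██▲─────
·██─█████
███─█████
███─██···
██──▣█···
██───█···
██───█···
██████···
██████···


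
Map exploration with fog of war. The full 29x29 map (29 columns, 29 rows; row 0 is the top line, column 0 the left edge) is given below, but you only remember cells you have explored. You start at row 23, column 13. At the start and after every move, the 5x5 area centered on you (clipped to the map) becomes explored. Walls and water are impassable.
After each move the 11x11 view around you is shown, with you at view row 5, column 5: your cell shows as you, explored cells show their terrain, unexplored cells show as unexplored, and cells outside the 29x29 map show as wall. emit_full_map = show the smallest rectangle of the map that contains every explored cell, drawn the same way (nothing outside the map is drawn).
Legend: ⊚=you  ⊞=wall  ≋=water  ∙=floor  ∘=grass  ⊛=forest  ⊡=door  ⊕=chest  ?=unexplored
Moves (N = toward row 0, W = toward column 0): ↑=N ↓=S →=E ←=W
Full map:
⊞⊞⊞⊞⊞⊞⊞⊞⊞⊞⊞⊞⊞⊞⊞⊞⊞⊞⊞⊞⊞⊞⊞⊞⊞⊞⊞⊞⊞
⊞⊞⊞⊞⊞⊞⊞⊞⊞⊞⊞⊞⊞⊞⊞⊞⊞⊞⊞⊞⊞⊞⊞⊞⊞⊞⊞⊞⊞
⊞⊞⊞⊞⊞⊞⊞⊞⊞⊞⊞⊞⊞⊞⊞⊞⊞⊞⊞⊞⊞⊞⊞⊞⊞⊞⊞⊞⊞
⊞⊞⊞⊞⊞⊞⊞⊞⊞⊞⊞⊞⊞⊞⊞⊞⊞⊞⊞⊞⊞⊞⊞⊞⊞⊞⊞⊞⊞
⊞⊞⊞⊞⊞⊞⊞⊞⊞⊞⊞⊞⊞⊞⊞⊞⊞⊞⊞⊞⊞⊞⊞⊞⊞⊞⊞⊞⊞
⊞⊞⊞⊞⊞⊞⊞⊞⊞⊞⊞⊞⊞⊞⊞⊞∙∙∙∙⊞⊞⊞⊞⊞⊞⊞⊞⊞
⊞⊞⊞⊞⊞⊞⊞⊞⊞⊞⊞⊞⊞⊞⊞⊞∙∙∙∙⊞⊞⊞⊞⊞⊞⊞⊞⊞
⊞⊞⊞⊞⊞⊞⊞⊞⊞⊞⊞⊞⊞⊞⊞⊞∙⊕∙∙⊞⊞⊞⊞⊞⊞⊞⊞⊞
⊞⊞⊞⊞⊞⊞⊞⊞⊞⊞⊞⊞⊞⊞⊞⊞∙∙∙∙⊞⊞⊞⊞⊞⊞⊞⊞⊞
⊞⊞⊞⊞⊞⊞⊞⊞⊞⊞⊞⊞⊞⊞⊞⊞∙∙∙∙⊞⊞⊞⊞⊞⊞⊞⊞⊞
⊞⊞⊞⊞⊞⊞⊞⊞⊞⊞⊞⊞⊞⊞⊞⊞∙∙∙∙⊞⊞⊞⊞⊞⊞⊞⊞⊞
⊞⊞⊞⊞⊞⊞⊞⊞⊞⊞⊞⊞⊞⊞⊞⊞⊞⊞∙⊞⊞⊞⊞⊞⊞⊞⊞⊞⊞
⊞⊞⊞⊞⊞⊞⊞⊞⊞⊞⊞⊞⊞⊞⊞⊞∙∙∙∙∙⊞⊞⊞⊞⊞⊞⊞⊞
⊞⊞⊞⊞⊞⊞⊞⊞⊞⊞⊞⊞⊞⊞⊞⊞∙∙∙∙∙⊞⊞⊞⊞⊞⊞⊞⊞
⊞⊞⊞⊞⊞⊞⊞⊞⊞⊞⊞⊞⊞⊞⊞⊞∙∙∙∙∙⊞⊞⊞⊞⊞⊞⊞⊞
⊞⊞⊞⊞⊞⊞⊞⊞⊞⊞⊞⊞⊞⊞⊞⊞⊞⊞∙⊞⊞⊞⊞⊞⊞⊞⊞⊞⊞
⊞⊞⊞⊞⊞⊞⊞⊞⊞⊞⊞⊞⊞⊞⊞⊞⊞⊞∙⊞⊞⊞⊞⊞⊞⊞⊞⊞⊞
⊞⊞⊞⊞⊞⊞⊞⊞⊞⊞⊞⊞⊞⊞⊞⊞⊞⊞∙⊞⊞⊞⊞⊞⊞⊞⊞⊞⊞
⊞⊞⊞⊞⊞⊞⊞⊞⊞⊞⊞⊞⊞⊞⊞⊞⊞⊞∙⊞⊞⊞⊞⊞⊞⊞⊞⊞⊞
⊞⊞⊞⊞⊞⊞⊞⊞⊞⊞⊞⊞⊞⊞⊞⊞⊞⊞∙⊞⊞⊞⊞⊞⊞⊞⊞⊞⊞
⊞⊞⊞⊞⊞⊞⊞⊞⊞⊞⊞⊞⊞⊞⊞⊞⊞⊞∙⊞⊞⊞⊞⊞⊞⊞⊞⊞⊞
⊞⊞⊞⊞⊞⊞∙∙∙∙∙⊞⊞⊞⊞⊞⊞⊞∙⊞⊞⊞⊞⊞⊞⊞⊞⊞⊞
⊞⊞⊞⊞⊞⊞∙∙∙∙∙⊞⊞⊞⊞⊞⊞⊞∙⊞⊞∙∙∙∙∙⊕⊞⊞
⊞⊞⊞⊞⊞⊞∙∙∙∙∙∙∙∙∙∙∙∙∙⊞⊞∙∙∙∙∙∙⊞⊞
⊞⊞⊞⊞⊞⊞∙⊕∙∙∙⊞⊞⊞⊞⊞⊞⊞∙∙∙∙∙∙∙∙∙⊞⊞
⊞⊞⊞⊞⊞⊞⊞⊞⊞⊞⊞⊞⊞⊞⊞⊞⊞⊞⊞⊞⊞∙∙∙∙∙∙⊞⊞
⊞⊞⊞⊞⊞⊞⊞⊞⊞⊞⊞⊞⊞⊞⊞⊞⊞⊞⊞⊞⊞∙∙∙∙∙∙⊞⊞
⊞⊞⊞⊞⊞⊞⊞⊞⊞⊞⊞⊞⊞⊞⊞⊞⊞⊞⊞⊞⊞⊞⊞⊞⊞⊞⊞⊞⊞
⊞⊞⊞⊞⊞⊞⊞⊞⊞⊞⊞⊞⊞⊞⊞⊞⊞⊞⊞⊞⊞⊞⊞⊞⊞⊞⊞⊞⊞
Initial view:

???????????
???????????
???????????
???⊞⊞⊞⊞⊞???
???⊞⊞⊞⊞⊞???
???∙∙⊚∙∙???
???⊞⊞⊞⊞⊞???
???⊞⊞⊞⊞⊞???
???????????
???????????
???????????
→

???????????
???????????
???????????
??⊞⊞⊞⊞⊞⊞???
??⊞⊞⊞⊞⊞⊞???
??∙∙∙⊚∙∙???
??⊞⊞⊞⊞⊞⊞???
??⊞⊞⊞⊞⊞⊞???
???????????
???????????
???????????

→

???????????
???????????
???????????
?⊞⊞⊞⊞⊞⊞⊞???
?⊞⊞⊞⊞⊞⊞⊞???
?∙∙∙∙⊚∙∙???
?⊞⊞⊞⊞⊞⊞⊞???
?⊞⊞⊞⊞⊞⊞⊞???
???????????
???????????
???????????

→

???????????
???????????
???????????
⊞⊞⊞⊞⊞⊞⊞∙???
⊞⊞⊞⊞⊞⊞⊞∙???
∙∙∙∙∙⊚∙∙???
⊞⊞⊞⊞⊞⊞⊞∙???
⊞⊞⊞⊞⊞⊞⊞⊞???
???????????
???????????
???????????

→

???????????
???????????
???????????
⊞⊞⊞⊞⊞⊞∙⊞???
⊞⊞⊞⊞⊞⊞∙⊞???
∙∙∙∙∙⊚∙⊞???
⊞⊞⊞⊞⊞⊞∙∙???
⊞⊞⊞⊞⊞⊞⊞⊞???
???????????
???????????
???????????

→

???????????
???????????
???????????
⊞⊞⊞⊞⊞∙⊞⊞???
⊞⊞⊞⊞⊞∙⊞⊞???
∙∙∙∙∙⊚⊞⊞???
⊞⊞⊞⊞⊞∙∙∙???
⊞⊞⊞⊞⊞⊞⊞⊞???
???????????
???????????
???????????

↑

???????????
???????????
???????????
???⊞⊞∙⊞⊞???
⊞⊞⊞⊞⊞∙⊞⊞???
⊞⊞⊞⊞⊞⊚⊞⊞???
∙∙∙∙∙∙⊞⊞???
⊞⊞⊞⊞⊞∙∙∙???
⊞⊞⊞⊞⊞⊞⊞⊞???
???????????
???????????

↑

???????????
???????????
???????????
???⊞⊞∙⊞⊞???
???⊞⊞∙⊞⊞???
⊞⊞⊞⊞⊞⊚⊞⊞???
⊞⊞⊞⊞⊞∙⊞⊞???
∙∙∙∙∙∙⊞⊞???
⊞⊞⊞⊞⊞∙∙∙???
⊞⊞⊞⊞⊞⊞⊞⊞???
???????????

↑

???????????
???????????
???????????
???⊞⊞∙⊞⊞???
???⊞⊞∙⊞⊞???
???⊞⊞⊚⊞⊞???
⊞⊞⊞⊞⊞∙⊞⊞???
⊞⊞⊞⊞⊞∙⊞⊞???
∙∙∙∙∙∙⊞⊞???
⊞⊞⊞⊞⊞∙∙∙???
⊞⊞⊞⊞⊞⊞⊞⊞???

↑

???????????
???????????
???????????
???⊞⊞∙⊞⊞???
???⊞⊞∙⊞⊞???
???⊞⊞⊚⊞⊞???
???⊞⊞∙⊞⊞???
⊞⊞⊞⊞⊞∙⊞⊞???
⊞⊞⊞⊞⊞∙⊞⊞???
∙∙∙∙∙∙⊞⊞???
⊞⊞⊞⊞⊞∙∙∙???

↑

???????????
???????????
???????????
???⊞⊞∙⊞⊞???
???⊞⊞∙⊞⊞???
???⊞⊞⊚⊞⊞???
???⊞⊞∙⊞⊞???
???⊞⊞∙⊞⊞???
⊞⊞⊞⊞⊞∙⊞⊞???
⊞⊞⊞⊞⊞∙⊞⊞???
∙∙∙∙∙∙⊞⊞???

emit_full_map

?????⊞⊞∙⊞⊞
?????⊞⊞∙⊞⊞
?????⊞⊞⊚⊞⊞
?????⊞⊞∙⊞⊞
?????⊞⊞∙⊞⊞
⊞⊞⊞⊞⊞⊞⊞∙⊞⊞
⊞⊞⊞⊞⊞⊞⊞∙⊞⊞
∙∙∙∙∙∙∙∙⊞⊞
⊞⊞⊞⊞⊞⊞⊞∙∙∙
⊞⊞⊞⊞⊞⊞⊞⊞⊞⊞

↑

???????????
???????????
???????????
???⊞⊞∙⊞⊞???
???⊞⊞∙⊞⊞???
???⊞⊞⊚⊞⊞???
???⊞⊞∙⊞⊞???
???⊞⊞∙⊞⊞???
???⊞⊞∙⊞⊞???
⊞⊞⊞⊞⊞∙⊞⊞???
⊞⊞⊞⊞⊞∙⊞⊞???

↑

???????????
???????????
???????????
???∙∙∙∙∙???
???⊞⊞∙⊞⊞???
???⊞⊞⊚⊞⊞???
???⊞⊞∙⊞⊞???
???⊞⊞∙⊞⊞???
???⊞⊞∙⊞⊞???
???⊞⊞∙⊞⊞???
⊞⊞⊞⊞⊞∙⊞⊞???

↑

???????????
???????????
???????????
???∙∙∙∙∙???
???∙∙∙∙∙???
???⊞⊞⊚⊞⊞???
???⊞⊞∙⊞⊞???
???⊞⊞∙⊞⊞???
???⊞⊞∙⊞⊞???
???⊞⊞∙⊞⊞???
???⊞⊞∙⊞⊞???

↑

???????????
???????????
???????????
???∙∙∙∙∙???
???∙∙∙∙∙???
???∙∙⊚∙∙???
???⊞⊞∙⊞⊞???
???⊞⊞∙⊞⊞???
???⊞⊞∙⊞⊞???
???⊞⊞∙⊞⊞???
???⊞⊞∙⊞⊞???

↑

???????????
???????????
???????????
???⊞⊞∙⊞⊞???
???∙∙∙∙∙???
???∙∙⊚∙∙???
???∙∙∙∙∙???
???⊞⊞∙⊞⊞???
???⊞⊞∙⊞⊞???
???⊞⊞∙⊞⊞???
???⊞⊞∙⊞⊞???

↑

???????????
???????????
???????????
???∙∙∙∙⊞???
???⊞⊞∙⊞⊞???
???∙∙⊚∙∙???
???∙∙∙∙∙???
???∙∙∙∙∙???
???⊞⊞∙⊞⊞???
???⊞⊞∙⊞⊞???
???⊞⊞∙⊞⊞???

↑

???????????
???????????
???????????
???∙∙∙∙⊞???
???∙∙∙∙⊞???
???⊞⊞⊚⊞⊞???
???∙∙∙∙∙???
???∙∙∙∙∙???
???∙∙∙∙∙???
???⊞⊞∙⊞⊞???
???⊞⊞∙⊞⊞???

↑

???????????
???????????
???????????
???∙∙∙∙⊞???
???∙∙∙∙⊞???
???∙∙⊚∙⊞???
???⊞⊞∙⊞⊞???
???∙∙∙∙∙???
???∙∙∙∙∙???
???∙∙∙∙∙???
???⊞⊞∙⊞⊞???

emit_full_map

?????∙∙∙∙⊞
?????∙∙∙∙⊞
?????∙∙⊚∙⊞
?????⊞⊞∙⊞⊞
?????∙∙∙∙∙
?????∙∙∙∙∙
?????∙∙∙∙∙
?????⊞⊞∙⊞⊞
?????⊞⊞∙⊞⊞
?????⊞⊞∙⊞⊞
?????⊞⊞∙⊞⊞
?????⊞⊞∙⊞⊞
?????⊞⊞∙⊞⊞
⊞⊞⊞⊞⊞⊞⊞∙⊞⊞
⊞⊞⊞⊞⊞⊞⊞∙⊞⊞
∙∙∙∙∙∙∙∙⊞⊞
⊞⊞⊞⊞⊞⊞⊞∙∙∙
⊞⊞⊞⊞⊞⊞⊞⊞⊞⊞

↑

???????????
???????????
???????????
???∙⊕∙∙⊞???
???∙∙∙∙⊞???
???∙∙⊚∙⊞???
???∙∙∙∙⊞???
???⊞⊞∙⊞⊞???
???∙∙∙∙∙???
???∙∙∙∙∙???
???∙∙∙∙∙???

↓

???????????
???????????
???∙⊕∙∙⊞???
???∙∙∙∙⊞???
???∙∙∙∙⊞???
???∙∙⊚∙⊞???
???⊞⊞∙⊞⊞???
???∙∙∙∙∙???
???∙∙∙∙∙???
???∙∙∙∙∙???
???⊞⊞∙⊞⊞???

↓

???????????
???∙⊕∙∙⊞???
???∙∙∙∙⊞???
???∙∙∙∙⊞???
???∙∙∙∙⊞???
???⊞⊞⊚⊞⊞???
???∙∙∙∙∙???
???∙∙∙∙∙???
???∙∙∙∙∙???
???⊞⊞∙⊞⊞???
???⊞⊞∙⊞⊞???

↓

???∙⊕∙∙⊞???
???∙∙∙∙⊞???
???∙∙∙∙⊞???
???∙∙∙∙⊞???
???⊞⊞∙⊞⊞???
???∙∙⊚∙∙???
???∙∙∙∙∙???
???∙∙∙∙∙???
???⊞⊞∙⊞⊞???
???⊞⊞∙⊞⊞???
???⊞⊞∙⊞⊞???

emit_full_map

?????∙⊕∙∙⊞
?????∙∙∙∙⊞
?????∙∙∙∙⊞
?????∙∙∙∙⊞
?????⊞⊞∙⊞⊞
?????∙∙⊚∙∙
?????∙∙∙∙∙
?????∙∙∙∙∙
?????⊞⊞∙⊞⊞
?????⊞⊞∙⊞⊞
?????⊞⊞∙⊞⊞
?????⊞⊞∙⊞⊞
?????⊞⊞∙⊞⊞
?????⊞⊞∙⊞⊞
⊞⊞⊞⊞⊞⊞⊞∙⊞⊞
⊞⊞⊞⊞⊞⊞⊞∙⊞⊞
∙∙∙∙∙∙∙∙⊞⊞
⊞⊞⊞⊞⊞⊞⊞∙∙∙
⊞⊞⊞⊞⊞⊞⊞⊞⊞⊞

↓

???∙∙∙∙⊞???
???∙∙∙∙⊞???
???∙∙∙∙⊞???
???⊞⊞∙⊞⊞???
???∙∙∙∙∙???
???∙∙⊚∙∙???
???∙∙∙∙∙???
???⊞⊞∙⊞⊞???
???⊞⊞∙⊞⊞???
???⊞⊞∙⊞⊞???
???⊞⊞∙⊞⊞???

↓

???∙∙∙∙⊞???
???∙∙∙∙⊞???
???⊞⊞∙⊞⊞???
???∙∙∙∙∙???
???∙∙∙∙∙???
???∙∙⊚∙∙???
???⊞⊞∙⊞⊞???
???⊞⊞∙⊞⊞???
???⊞⊞∙⊞⊞???
???⊞⊞∙⊞⊞???
???⊞⊞∙⊞⊞???

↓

???∙∙∙∙⊞???
???⊞⊞∙⊞⊞???
???∙∙∙∙∙???
???∙∙∙∙∙???
???∙∙∙∙∙???
???⊞⊞⊚⊞⊞???
???⊞⊞∙⊞⊞???
???⊞⊞∙⊞⊞???
???⊞⊞∙⊞⊞???
???⊞⊞∙⊞⊞???
???⊞⊞∙⊞⊞???

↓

???⊞⊞∙⊞⊞???
???∙∙∙∙∙???
???∙∙∙∙∙???
???∙∙∙∙∙???
???⊞⊞∙⊞⊞???
???⊞⊞⊚⊞⊞???
???⊞⊞∙⊞⊞???
???⊞⊞∙⊞⊞???
???⊞⊞∙⊞⊞???
???⊞⊞∙⊞⊞???
⊞⊞⊞⊞⊞∙⊞⊞???

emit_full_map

?????∙⊕∙∙⊞
?????∙∙∙∙⊞
?????∙∙∙∙⊞
?????∙∙∙∙⊞
?????⊞⊞∙⊞⊞
?????∙∙∙∙∙
?????∙∙∙∙∙
?????∙∙∙∙∙
?????⊞⊞∙⊞⊞
?????⊞⊞⊚⊞⊞
?????⊞⊞∙⊞⊞
?????⊞⊞∙⊞⊞
?????⊞⊞∙⊞⊞
?????⊞⊞∙⊞⊞
⊞⊞⊞⊞⊞⊞⊞∙⊞⊞
⊞⊞⊞⊞⊞⊞⊞∙⊞⊞
∙∙∙∙∙∙∙∙⊞⊞
⊞⊞⊞⊞⊞⊞⊞∙∙∙
⊞⊞⊞⊞⊞⊞⊞⊞⊞⊞

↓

???∙∙∙∙∙???
???∙∙∙∙∙???
???∙∙∙∙∙???
???⊞⊞∙⊞⊞???
???⊞⊞∙⊞⊞???
???⊞⊞⊚⊞⊞???
???⊞⊞∙⊞⊞???
???⊞⊞∙⊞⊞???
???⊞⊞∙⊞⊞???
⊞⊞⊞⊞⊞∙⊞⊞???
⊞⊞⊞⊞⊞∙⊞⊞???

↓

???∙∙∙∙∙???
???∙∙∙∙∙???
???⊞⊞∙⊞⊞???
???⊞⊞∙⊞⊞???
???⊞⊞∙⊞⊞???
???⊞⊞⊚⊞⊞???
???⊞⊞∙⊞⊞???
???⊞⊞∙⊞⊞???
⊞⊞⊞⊞⊞∙⊞⊞???
⊞⊞⊞⊞⊞∙⊞⊞???
∙∙∙∙∙∙⊞⊞???

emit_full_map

?????∙⊕∙∙⊞
?????∙∙∙∙⊞
?????∙∙∙∙⊞
?????∙∙∙∙⊞
?????⊞⊞∙⊞⊞
?????∙∙∙∙∙
?????∙∙∙∙∙
?????∙∙∙∙∙
?????⊞⊞∙⊞⊞
?????⊞⊞∙⊞⊞
?????⊞⊞∙⊞⊞
?????⊞⊞⊚⊞⊞
?????⊞⊞∙⊞⊞
?????⊞⊞∙⊞⊞
⊞⊞⊞⊞⊞⊞⊞∙⊞⊞
⊞⊞⊞⊞⊞⊞⊞∙⊞⊞
∙∙∙∙∙∙∙∙⊞⊞
⊞⊞⊞⊞⊞⊞⊞∙∙∙
⊞⊞⊞⊞⊞⊞⊞⊞⊞⊞
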